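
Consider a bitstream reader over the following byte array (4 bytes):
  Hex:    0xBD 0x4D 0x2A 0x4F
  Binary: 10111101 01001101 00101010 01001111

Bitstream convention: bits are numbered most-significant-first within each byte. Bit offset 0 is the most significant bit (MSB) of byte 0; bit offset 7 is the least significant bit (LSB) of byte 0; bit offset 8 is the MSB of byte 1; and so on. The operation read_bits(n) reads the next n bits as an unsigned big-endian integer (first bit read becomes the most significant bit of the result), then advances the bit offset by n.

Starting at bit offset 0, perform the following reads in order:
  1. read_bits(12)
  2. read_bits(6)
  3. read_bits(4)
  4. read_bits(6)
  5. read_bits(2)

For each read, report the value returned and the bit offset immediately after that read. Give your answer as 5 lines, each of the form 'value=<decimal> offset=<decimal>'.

Answer: value=3028 offset=12
value=52 offset=18
value=10 offset=22
value=36 offset=28
value=3 offset=30

Derivation:
Read 1: bits[0:12] width=12 -> value=3028 (bin 101111010100); offset now 12 = byte 1 bit 4; 20 bits remain
Read 2: bits[12:18] width=6 -> value=52 (bin 110100); offset now 18 = byte 2 bit 2; 14 bits remain
Read 3: bits[18:22] width=4 -> value=10 (bin 1010); offset now 22 = byte 2 bit 6; 10 bits remain
Read 4: bits[22:28] width=6 -> value=36 (bin 100100); offset now 28 = byte 3 bit 4; 4 bits remain
Read 5: bits[28:30] width=2 -> value=3 (bin 11); offset now 30 = byte 3 bit 6; 2 bits remain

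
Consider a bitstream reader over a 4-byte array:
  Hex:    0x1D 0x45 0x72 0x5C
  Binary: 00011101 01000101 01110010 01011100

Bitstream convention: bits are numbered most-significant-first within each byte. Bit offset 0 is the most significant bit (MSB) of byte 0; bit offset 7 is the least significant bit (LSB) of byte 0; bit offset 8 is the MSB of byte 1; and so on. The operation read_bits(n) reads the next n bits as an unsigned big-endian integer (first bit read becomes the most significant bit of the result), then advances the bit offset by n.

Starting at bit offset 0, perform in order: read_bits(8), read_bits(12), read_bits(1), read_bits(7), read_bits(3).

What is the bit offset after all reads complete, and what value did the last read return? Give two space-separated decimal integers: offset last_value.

Answer: 31 6

Derivation:
Read 1: bits[0:8] width=8 -> value=29 (bin 00011101); offset now 8 = byte 1 bit 0; 24 bits remain
Read 2: bits[8:20] width=12 -> value=1111 (bin 010001010111); offset now 20 = byte 2 bit 4; 12 bits remain
Read 3: bits[20:21] width=1 -> value=0 (bin 0); offset now 21 = byte 2 bit 5; 11 bits remain
Read 4: bits[21:28] width=7 -> value=37 (bin 0100101); offset now 28 = byte 3 bit 4; 4 bits remain
Read 5: bits[28:31] width=3 -> value=6 (bin 110); offset now 31 = byte 3 bit 7; 1 bits remain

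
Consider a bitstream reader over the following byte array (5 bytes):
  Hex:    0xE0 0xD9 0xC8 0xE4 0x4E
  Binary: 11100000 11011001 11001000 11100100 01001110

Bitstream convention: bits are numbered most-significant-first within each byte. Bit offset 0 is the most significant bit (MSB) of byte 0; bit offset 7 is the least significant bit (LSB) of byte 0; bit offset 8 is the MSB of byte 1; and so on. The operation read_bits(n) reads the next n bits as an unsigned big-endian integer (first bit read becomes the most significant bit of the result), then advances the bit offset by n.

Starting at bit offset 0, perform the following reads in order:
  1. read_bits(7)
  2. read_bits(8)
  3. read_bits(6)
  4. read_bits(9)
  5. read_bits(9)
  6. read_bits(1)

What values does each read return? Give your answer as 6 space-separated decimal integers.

Read 1: bits[0:7] width=7 -> value=112 (bin 1110000); offset now 7 = byte 0 bit 7; 33 bits remain
Read 2: bits[7:15] width=8 -> value=108 (bin 01101100); offset now 15 = byte 1 bit 7; 25 bits remain
Read 3: bits[15:21] width=6 -> value=57 (bin 111001); offset now 21 = byte 2 bit 5; 19 bits remain
Read 4: bits[21:30] width=9 -> value=57 (bin 000111001); offset now 30 = byte 3 bit 6; 10 bits remain
Read 5: bits[30:39] width=9 -> value=39 (bin 000100111); offset now 39 = byte 4 bit 7; 1 bits remain
Read 6: bits[39:40] width=1 -> value=0 (bin 0); offset now 40 = byte 5 bit 0; 0 bits remain

Answer: 112 108 57 57 39 0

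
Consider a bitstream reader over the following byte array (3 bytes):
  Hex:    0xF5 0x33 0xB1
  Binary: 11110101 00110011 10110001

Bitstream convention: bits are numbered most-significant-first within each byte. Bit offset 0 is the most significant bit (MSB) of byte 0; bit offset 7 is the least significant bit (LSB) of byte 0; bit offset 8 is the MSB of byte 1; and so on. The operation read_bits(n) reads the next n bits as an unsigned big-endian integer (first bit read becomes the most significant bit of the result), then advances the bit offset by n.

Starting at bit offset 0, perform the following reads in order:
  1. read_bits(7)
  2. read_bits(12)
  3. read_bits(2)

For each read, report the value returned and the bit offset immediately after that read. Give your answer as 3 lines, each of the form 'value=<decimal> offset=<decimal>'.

Read 1: bits[0:7] width=7 -> value=122 (bin 1111010); offset now 7 = byte 0 bit 7; 17 bits remain
Read 2: bits[7:19] width=12 -> value=2461 (bin 100110011101); offset now 19 = byte 2 bit 3; 5 bits remain
Read 3: bits[19:21] width=2 -> value=2 (bin 10); offset now 21 = byte 2 bit 5; 3 bits remain

Answer: value=122 offset=7
value=2461 offset=19
value=2 offset=21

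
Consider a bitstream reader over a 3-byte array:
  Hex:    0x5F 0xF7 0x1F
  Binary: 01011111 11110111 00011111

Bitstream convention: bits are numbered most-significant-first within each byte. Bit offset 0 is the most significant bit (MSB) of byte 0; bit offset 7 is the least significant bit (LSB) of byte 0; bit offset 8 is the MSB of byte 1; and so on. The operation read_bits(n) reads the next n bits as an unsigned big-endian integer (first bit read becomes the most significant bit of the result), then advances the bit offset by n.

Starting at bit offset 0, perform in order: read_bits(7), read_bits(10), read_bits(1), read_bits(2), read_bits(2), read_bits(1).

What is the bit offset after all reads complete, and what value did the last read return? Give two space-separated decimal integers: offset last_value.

Answer: 23 1

Derivation:
Read 1: bits[0:7] width=7 -> value=47 (bin 0101111); offset now 7 = byte 0 bit 7; 17 bits remain
Read 2: bits[7:17] width=10 -> value=1006 (bin 1111101110); offset now 17 = byte 2 bit 1; 7 bits remain
Read 3: bits[17:18] width=1 -> value=0 (bin 0); offset now 18 = byte 2 bit 2; 6 bits remain
Read 4: bits[18:20] width=2 -> value=1 (bin 01); offset now 20 = byte 2 bit 4; 4 bits remain
Read 5: bits[20:22] width=2 -> value=3 (bin 11); offset now 22 = byte 2 bit 6; 2 bits remain
Read 6: bits[22:23] width=1 -> value=1 (bin 1); offset now 23 = byte 2 bit 7; 1 bits remain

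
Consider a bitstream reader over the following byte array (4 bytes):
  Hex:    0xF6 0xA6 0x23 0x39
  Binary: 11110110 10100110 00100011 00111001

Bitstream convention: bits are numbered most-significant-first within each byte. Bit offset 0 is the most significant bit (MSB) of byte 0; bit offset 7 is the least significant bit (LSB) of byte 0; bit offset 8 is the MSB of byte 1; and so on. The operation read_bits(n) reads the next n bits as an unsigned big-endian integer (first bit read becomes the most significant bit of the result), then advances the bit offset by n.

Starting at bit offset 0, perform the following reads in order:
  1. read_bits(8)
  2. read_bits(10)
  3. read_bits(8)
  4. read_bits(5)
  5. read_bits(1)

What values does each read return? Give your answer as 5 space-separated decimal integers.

Read 1: bits[0:8] width=8 -> value=246 (bin 11110110); offset now 8 = byte 1 bit 0; 24 bits remain
Read 2: bits[8:18] width=10 -> value=664 (bin 1010011000); offset now 18 = byte 2 bit 2; 14 bits remain
Read 3: bits[18:26] width=8 -> value=140 (bin 10001100); offset now 26 = byte 3 bit 2; 6 bits remain
Read 4: bits[26:31] width=5 -> value=28 (bin 11100); offset now 31 = byte 3 bit 7; 1 bits remain
Read 5: bits[31:32] width=1 -> value=1 (bin 1); offset now 32 = byte 4 bit 0; 0 bits remain

Answer: 246 664 140 28 1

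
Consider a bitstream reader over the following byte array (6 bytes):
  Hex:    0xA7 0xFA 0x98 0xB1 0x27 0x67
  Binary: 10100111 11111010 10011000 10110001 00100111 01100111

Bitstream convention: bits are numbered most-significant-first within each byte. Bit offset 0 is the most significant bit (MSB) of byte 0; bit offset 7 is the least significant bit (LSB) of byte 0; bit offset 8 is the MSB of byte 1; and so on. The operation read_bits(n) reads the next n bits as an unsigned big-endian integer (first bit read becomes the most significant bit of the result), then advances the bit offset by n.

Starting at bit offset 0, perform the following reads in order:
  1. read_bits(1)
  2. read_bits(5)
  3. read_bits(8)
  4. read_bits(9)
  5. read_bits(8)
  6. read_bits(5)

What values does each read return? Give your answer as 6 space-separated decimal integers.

Answer: 1 9 254 332 88 18

Derivation:
Read 1: bits[0:1] width=1 -> value=1 (bin 1); offset now 1 = byte 0 bit 1; 47 bits remain
Read 2: bits[1:6] width=5 -> value=9 (bin 01001); offset now 6 = byte 0 bit 6; 42 bits remain
Read 3: bits[6:14] width=8 -> value=254 (bin 11111110); offset now 14 = byte 1 bit 6; 34 bits remain
Read 4: bits[14:23] width=9 -> value=332 (bin 101001100); offset now 23 = byte 2 bit 7; 25 bits remain
Read 5: bits[23:31] width=8 -> value=88 (bin 01011000); offset now 31 = byte 3 bit 7; 17 bits remain
Read 6: bits[31:36] width=5 -> value=18 (bin 10010); offset now 36 = byte 4 bit 4; 12 bits remain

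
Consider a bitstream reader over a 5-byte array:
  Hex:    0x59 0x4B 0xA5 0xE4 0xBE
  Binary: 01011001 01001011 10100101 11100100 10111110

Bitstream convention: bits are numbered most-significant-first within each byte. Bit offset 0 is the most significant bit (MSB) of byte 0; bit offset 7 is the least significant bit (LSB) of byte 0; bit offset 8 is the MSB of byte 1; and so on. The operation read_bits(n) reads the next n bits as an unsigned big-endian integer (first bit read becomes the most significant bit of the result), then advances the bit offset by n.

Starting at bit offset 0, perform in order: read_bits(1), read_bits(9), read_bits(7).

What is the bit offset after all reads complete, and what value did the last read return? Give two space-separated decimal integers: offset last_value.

Read 1: bits[0:1] width=1 -> value=0 (bin 0); offset now 1 = byte 0 bit 1; 39 bits remain
Read 2: bits[1:10] width=9 -> value=357 (bin 101100101); offset now 10 = byte 1 bit 2; 30 bits remain
Read 3: bits[10:17] width=7 -> value=23 (bin 0010111); offset now 17 = byte 2 bit 1; 23 bits remain

Answer: 17 23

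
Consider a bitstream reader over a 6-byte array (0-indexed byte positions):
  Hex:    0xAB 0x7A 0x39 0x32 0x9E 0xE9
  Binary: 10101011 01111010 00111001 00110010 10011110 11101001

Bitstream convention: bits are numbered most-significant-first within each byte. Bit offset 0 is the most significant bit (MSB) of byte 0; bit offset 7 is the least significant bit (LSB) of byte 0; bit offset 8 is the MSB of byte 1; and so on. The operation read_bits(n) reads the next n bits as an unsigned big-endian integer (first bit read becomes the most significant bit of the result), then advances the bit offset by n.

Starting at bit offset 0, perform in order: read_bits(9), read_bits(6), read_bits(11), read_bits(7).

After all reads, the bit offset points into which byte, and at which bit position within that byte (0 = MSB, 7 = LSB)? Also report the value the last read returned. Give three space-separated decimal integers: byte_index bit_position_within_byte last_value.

Read 1: bits[0:9] width=9 -> value=342 (bin 101010110); offset now 9 = byte 1 bit 1; 39 bits remain
Read 2: bits[9:15] width=6 -> value=61 (bin 111101); offset now 15 = byte 1 bit 7; 33 bits remain
Read 3: bits[15:26] width=11 -> value=228 (bin 00011100100); offset now 26 = byte 3 bit 2; 22 bits remain
Read 4: bits[26:33] width=7 -> value=101 (bin 1100101); offset now 33 = byte 4 bit 1; 15 bits remain

Answer: 4 1 101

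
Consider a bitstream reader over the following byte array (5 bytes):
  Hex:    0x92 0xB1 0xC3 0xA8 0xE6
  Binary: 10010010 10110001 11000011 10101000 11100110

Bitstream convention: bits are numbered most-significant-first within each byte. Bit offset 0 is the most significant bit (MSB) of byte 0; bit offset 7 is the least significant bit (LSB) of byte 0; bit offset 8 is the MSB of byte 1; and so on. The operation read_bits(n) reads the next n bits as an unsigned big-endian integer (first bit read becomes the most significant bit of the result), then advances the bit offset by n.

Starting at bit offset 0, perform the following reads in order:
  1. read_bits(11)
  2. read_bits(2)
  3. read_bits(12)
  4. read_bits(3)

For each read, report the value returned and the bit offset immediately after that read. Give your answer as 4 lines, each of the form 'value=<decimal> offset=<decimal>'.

Answer: value=1173 offset=11
value=2 offset=13
value=903 offset=25
value=2 offset=28

Derivation:
Read 1: bits[0:11] width=11 -> value=1173 (bin 10010010101); offset now 11 = byte 1 bit 3; 29 bits remain
Read 2: bits[11:13] width=2 -> value=2 (bin 10); offset now 13 = byte 1 bit 5; 27 bits remain
Read 3: bits[13:25] width=12 -> value=903 (bin 001110000111); offset now 25 = byte 3 bit 1; 15 bits remain
Read 4: bits[25:28] width=3 -> value=2 (bin 010); offset now 28 = byte 3 bit 4; 12 bits remain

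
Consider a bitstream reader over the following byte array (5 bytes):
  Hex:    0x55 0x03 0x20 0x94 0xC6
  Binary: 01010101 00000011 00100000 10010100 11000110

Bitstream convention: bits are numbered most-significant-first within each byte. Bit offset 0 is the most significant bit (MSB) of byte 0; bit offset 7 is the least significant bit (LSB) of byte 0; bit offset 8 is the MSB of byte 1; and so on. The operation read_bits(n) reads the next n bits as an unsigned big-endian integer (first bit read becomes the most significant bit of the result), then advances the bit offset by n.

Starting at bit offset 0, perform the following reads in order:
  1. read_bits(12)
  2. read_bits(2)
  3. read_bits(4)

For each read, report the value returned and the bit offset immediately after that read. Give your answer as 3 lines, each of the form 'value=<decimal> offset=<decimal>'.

Answer: value=1360 offset=12
value=0 offset=14
value=12 offset=18

Derivation:
Read 1: bits[0:12] width=12 -> value=1360 (bin 010101010000); offset now 12 = byte 1 bit 4; 28 bits remain
Read 2: bits[12:14] width=2 -> value=0 (bin 00); offset now 14 = byte 1 bit 6; 26 bits remain
Read 3: bits[14:18] width=4 -> value=12 (bin 1100); offset now 18 = byte 2 bit 2; 22 bits remain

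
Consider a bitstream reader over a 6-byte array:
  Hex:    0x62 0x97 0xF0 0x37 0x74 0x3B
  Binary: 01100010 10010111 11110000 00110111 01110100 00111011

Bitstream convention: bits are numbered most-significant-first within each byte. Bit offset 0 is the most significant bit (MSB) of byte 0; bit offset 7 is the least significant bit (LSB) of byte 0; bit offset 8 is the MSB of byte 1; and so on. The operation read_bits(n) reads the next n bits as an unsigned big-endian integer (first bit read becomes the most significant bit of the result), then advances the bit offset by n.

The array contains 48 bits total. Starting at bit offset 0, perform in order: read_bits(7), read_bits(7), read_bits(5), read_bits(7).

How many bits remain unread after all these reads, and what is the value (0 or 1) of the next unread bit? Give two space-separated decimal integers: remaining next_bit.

Read 1: bits[0:7] width=7 -> value=49 (bin 0110001); offset now 7 = byte 0 bit 7; 41 bits remain
Read 2: bits[7:14] width=7 -> value=37 (bin 0100101); offset now 14 = byte 1 bit 6; 34 bits remain
Read 3: bits[14:19] width=5 -> value=31 (bin 11111); offset now 19 = byte 2 bit 3; 29 bits remain
Read 4: bits[19:26] width=7 -> value=64 (bin 1000000); offset now 26 = byte 3 bit 2; 22 bits remain

Answer: 22 1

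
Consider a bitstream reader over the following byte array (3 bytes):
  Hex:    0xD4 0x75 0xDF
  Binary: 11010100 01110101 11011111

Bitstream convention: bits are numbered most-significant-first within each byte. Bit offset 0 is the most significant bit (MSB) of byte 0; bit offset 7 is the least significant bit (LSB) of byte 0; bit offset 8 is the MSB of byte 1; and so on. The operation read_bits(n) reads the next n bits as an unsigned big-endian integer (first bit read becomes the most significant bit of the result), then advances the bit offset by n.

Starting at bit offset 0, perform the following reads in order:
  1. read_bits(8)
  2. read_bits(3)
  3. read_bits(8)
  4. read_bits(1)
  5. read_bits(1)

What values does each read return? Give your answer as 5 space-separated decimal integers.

Answer: 212 3 174 1 1

Derivation:
Read 1: bits[0:8] width=8 -> value=212 (bin 11010100); offset now 8 = byte 1 bit 0; 16 bits remain
Read 2: bits[8:11] width=3 -> value=3 (bin 011); offset now 11 = byte 1 bit 3; 13 bits remain
Read 3: bits[11:19] width=8 -> value=174 (bin 10101110); offset now 19 = byte 2 bit 3; 5 bits remain
Read 4: bits[19:20] width=1 -> value=1 (bin 1); offset now 20 = byte 2 bit 4; 4 bits remain
Read 5: bits[20:21] width=1 -> value=1 (bin 1); offset now 21 = byte 2 bit 5; 3 bits remain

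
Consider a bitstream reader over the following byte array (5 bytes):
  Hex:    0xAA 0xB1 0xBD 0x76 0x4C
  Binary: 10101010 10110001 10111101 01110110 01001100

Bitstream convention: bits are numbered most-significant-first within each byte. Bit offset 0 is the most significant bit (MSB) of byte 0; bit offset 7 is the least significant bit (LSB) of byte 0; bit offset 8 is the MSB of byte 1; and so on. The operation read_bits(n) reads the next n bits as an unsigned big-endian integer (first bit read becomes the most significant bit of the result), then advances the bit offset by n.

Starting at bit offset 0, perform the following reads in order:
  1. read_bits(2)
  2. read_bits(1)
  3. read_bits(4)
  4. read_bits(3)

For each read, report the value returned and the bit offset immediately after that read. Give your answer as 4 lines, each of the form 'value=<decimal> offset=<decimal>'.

Read 1: bits[0:2] width=2 -> value=2 (bin 10); offset now 2 = byte 0 bit 2; 38 bits remain
Read 2: bits[2:3] width=1 -> value=1 (bin 1); offset now 3 = byte 0 bit 3; 37 bits remain
Read 3: bits[3:7] width=4 -> value=5 (bin 0101); offset now 7 = byte 0 bit 7; 33 bits remain
Read 4: bits[7:10] width=3 -> value=2 (bin 010); offset now 10 = byte 1 bit 2; 30 bits remain

Answer: value=2 offset=2
value=1 offset=3
value=5 offset=7
value=2 offset=10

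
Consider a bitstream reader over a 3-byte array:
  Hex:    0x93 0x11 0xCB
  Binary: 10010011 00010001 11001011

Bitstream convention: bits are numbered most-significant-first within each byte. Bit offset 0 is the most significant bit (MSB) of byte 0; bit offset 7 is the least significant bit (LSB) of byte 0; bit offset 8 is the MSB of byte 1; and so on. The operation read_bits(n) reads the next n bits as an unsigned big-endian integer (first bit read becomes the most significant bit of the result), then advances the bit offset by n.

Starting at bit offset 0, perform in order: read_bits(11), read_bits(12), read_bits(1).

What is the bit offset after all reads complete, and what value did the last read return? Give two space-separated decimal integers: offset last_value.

Answer: 24 1

Derivation:
Read 1: bits[0:11] width=11 -> value=1176 (bin 10010011000); offset now 11 = byte 1 bit 3; 13 bits remain
Read 2: bits[11:23] width=12 -> value=2277 (bin 100011100101); offset now 23 = byte 2 bit 7; 1 bits remain
Read 3: bits[23:24] width=1 -> value=1 (bin 1); offset now 24 = byte 3 bit 0; 0 bits remain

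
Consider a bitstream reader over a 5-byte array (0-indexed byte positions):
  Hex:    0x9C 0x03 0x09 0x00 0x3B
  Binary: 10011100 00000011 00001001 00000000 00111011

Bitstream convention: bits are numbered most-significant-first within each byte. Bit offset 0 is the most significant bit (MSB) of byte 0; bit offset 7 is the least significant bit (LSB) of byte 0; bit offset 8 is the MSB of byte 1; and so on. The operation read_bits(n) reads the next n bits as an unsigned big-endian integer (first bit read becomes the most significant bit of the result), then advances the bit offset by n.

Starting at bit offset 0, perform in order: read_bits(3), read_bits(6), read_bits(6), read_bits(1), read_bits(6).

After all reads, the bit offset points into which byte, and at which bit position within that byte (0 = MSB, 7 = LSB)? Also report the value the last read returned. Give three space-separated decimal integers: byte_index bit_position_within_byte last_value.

Read 1: bits[0:3] width=3 -> value=4 (bin 100); offset now 3 = byte 0 bit 3; 37 bits remain
Read 2: bits[3:9] width=6 -> value=56 (bin 111000); offset now 9 = byte 1 bit 1; 31 bits remain
Read 3: bits[9:15] width=6 -> value=1 (bin 000001); offset now 15 = byte 1 bit 7; 25 bits remain
Read 4: bits[15:16] width=1 -> value=1 (bin 1); offset now 16 = byte 2 bit 0; 24 bits remain
Read 5: bits[16:22] width=6 -> value=2 (bin 000010); offset now 22 = byte 2 bit 6; 18 bits remain

Answer: 2 6 2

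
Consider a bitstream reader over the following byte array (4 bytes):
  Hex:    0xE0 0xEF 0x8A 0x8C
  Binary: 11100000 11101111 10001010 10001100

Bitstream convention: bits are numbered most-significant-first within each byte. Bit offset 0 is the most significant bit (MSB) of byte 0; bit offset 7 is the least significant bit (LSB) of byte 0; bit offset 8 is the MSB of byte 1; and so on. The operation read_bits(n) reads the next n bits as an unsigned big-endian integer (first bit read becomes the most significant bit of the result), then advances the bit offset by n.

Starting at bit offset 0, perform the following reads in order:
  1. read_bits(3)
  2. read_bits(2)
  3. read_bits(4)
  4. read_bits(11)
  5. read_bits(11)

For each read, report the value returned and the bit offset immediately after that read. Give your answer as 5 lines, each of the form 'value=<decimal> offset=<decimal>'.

Read 1: bits[0:3] width=3 -> value=7 (bin 111); offset now 3 = byte 0 bit 3; 29 bits remain
Read 2: bits[3:5] width=2 -> value=0 (bin 00); offset now 5 = byte 0 bit 5; 27 bits remain
Read 3: bits[5:9] width=4 -> value=1 (bin 0001); offset now 9 = byte 1 bit 1; 23 bits remain
Read 4: bits[9:20] width=11 -> value=1784 (bin 11011111000); offset now 20 = byte 2 bit 4; 12 bits remain
Read 5: bits[20:31] width=11 -> value=1350 (bin 10101000110); offset now 31 = byte 3 bit 7; 1 bits remain

Answer: value=7 offset=3
value=0 offset=5
value=1 offset=9
value=1784 offset=20
value=1350 offset=31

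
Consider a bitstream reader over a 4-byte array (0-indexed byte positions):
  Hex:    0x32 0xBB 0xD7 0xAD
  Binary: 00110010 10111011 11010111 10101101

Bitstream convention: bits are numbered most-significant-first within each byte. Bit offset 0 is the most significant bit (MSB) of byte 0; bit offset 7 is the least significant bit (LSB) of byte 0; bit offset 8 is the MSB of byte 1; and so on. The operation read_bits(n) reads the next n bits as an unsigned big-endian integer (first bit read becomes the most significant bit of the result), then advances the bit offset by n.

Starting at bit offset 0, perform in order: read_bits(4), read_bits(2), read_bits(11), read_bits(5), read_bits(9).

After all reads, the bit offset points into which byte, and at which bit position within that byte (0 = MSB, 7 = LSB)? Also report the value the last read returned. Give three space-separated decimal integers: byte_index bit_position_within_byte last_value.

Read 1: bits[0:4] width=4 -> value=3 (bin 0011); offset now 4 = byte 0 bit 4; 28 bits remain
Read 2: bits[4:6] width=2 -> value=0 (bin 00); offset now 6 = byte 0 bit 6; 26 bits remain
Read 3: bits[6:17] width=11 -> value=1399 (bin 10101110111); offset now 17 = byte 2 bit 1; 15 bits remain
Read 4: bits[17:22] width=5 -> value=21 (bin 10101); offset now 22 = byte 2 bit 6; 10 bits remain
Read 5: bits[22:31] width=9 -> value=470 (bin 111010110); offset now 31 = byte 3 bit 7; 1 bits remain

Answer: 3 7 470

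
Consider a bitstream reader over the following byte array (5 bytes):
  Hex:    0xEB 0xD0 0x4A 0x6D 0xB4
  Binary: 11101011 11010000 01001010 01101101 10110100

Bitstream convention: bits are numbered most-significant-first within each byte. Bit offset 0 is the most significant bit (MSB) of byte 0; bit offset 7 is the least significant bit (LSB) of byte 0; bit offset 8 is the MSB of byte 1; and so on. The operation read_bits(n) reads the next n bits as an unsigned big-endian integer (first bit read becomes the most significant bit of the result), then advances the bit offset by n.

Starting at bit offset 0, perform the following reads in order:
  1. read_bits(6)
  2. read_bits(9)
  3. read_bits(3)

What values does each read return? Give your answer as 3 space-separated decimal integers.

Answer: 58 488 1

Derivation:
Read 1: bits[0:6] width=6 -> value=58 (bin 111010); offset now 6 = byte 0 bit 6; 34 bits remain
Read 2: bits[6:15] width=9 -> value=488 (bin 111101000); offset now 15 = byte 1 bit 7; 25 bits remain
Read 3: bits[15:18] width=3 -> value=1 (bin 001); offset now 18 = byte 2 bit 2; 22 bits remain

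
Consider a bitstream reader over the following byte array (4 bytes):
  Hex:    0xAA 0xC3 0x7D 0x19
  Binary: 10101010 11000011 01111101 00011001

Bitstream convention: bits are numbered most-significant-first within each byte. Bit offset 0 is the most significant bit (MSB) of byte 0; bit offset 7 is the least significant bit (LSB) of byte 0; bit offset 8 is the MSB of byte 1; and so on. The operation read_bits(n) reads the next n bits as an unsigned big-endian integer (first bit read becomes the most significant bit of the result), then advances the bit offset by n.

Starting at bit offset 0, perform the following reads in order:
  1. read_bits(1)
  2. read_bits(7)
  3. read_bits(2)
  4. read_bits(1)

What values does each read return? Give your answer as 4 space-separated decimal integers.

Read 1: bits[0:1] width=1 -> value=1 (bin 1); offset now 1 = byte 0 bit 1; 31 bits remain
Read 2: bits[1:8] width=7 -> value=42 (bin 0101010); offset now 8 = byte 1 bit 0; 24 bits remain
Read 3: bits[8:10] width=2 -> value=3 (bin 11); offset now 10 = byte 1 bit 2; 22 bits remain
Read 4: bits[10:11] width=1 -> value=0 (bin 0); offset now 11 = byte 1 bit 3; 21 bits remain

Answer: 1 42 3 0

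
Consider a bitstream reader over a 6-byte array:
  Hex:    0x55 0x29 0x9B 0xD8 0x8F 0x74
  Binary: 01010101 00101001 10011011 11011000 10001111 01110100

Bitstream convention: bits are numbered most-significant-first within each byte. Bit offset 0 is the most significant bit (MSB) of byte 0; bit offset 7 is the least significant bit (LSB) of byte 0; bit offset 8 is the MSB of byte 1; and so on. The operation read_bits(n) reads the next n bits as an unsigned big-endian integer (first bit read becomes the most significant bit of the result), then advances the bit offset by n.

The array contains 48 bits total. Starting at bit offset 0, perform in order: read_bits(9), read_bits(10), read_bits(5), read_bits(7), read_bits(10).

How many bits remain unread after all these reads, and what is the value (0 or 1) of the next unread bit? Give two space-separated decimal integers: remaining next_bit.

Read 1: bits[0:9] width=9 -> value=170 (bin 010101010); offset now 9 = byte 1 bit 1; 39 bits remain
Read 2: bits[9:19] width=10 -> value=332 (bin 0101001100); offset now 19 = byte 2 bit 3; 29 bits remain
Read 3: bits[19:24] width=5 -> value=27 (bin 11011); offset now 24 = byte 3 bit 0; 24 bits remain
Read 4: bits[24:31] width=7 -> value=108 (bin 1101100); offset now 31 = byte 3 bit 7; 17 bits remain
Read 5: bits[31:41] width=10 -> value=286 (bin 0100011110); offset now 41 = byte 5 bit 1; 7 bits remain

Answer: 7 1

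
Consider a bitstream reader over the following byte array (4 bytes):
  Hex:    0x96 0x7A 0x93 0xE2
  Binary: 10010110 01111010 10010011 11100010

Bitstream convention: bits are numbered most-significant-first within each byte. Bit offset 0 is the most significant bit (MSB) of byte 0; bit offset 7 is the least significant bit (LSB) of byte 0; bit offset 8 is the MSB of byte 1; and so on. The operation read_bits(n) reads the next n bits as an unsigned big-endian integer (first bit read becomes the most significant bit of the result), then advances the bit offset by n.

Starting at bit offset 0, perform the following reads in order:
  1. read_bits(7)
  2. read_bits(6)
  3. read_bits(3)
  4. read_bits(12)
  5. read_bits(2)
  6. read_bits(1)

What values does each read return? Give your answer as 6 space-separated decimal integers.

Answer: 75 15 2 2366 0 1

Derivation:
Read 1: bits[0:7] width=7 -> value=75 (bin 1001011); offset now 7 = byte 0 bit 7; 25 bits remain
Read 2: bits[7:13] width=6 -> value=15 (bin 001111); offset now 13 = byte 1 bit 5; 19 bits remain
Read 3: bits[13:16] width=3 -> value=2 (bin 010); offset now 16 = byte 2 bit 0; 16 bits remain
Read 4: bits[16:28] width=12 -> value=2366 (bin 100100111110); offset now 28 = byte 3 bit 4; 4 bits remain
Read 5: bits[28:30] width=2 -> value=0 (bin 00); offset now 30 = byte 3 bit 6; 2 bits remain
Read 6: bits[30:31] width=1 -> value=1 (bin 1); offset now 31 = byte 3 bit 7; 1 bits remain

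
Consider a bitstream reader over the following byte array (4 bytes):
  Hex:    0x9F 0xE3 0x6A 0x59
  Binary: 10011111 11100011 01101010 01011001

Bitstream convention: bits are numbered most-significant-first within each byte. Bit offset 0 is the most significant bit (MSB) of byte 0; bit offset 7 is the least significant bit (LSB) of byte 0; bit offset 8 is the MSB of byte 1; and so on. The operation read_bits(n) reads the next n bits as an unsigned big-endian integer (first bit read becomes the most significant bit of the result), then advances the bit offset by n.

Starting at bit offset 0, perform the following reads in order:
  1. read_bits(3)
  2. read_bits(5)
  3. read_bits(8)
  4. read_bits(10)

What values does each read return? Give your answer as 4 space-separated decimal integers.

Answer: 4 31 227 425

Derivation:
Read 1: bits[0:3] width=3 -> value=4 (bin 100); offset now 3 = byte 0 bit 3; 29 bits remain
Read 2: bits[3:8] width=5 -> value=31 (bin 11111); offset now 8 = byte 1 bit 0; 24 bits remain
Read 3: bits[8:16] width=8 -> value=227 (bin 11100011); offset now 16 = byte 2 bit 0; 16 bits remain
Read 4: bits[16:26] width=10 -> value=425 (bin 0110101001); offset now 26 = byte 3 bit 2; 6 bits remain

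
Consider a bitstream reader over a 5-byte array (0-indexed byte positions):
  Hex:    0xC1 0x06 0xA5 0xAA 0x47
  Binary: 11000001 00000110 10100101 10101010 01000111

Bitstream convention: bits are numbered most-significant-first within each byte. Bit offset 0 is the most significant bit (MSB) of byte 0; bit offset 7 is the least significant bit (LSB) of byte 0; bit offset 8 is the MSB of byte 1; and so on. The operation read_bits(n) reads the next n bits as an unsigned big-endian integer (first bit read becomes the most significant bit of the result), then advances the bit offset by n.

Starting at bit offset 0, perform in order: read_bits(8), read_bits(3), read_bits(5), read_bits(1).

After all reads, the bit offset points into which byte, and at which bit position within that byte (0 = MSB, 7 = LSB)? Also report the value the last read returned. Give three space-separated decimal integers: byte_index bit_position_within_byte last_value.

Read 1: bits[0:8] width=8 -> value=193 (bin 11000001); offset now 8 = byte 1 bit 0; 32 bits remain
Read 2: bits[8:11] width=3 -> value=0 (bin 000); offset now 11 = byte 1 bit 3; 29 bits remain
Read 3: bits[11:16] width=5 -> value=6 (bin 00110); offset now 16 = byte 2 bit 0; 24 bits remain
Read 4: bits[16:17] width=1 -> value=1 (bin 1); offset now 17 = byte 2 bit 1; 23 bits remain

Answer: 2 1 1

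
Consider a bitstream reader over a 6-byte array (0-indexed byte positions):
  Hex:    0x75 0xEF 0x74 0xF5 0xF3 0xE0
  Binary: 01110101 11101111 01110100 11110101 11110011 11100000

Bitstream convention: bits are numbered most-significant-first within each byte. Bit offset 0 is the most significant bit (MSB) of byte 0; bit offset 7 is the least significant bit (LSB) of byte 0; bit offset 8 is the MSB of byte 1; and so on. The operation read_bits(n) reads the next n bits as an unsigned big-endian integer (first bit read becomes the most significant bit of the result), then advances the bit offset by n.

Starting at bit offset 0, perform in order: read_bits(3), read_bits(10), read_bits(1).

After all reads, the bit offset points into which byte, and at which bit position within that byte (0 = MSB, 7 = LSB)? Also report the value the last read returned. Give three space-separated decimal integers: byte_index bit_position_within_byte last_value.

Answer: 1 6 1

Derivation:
Read 1: bits[0:3] width=3 -> value=3 (bin 011); offset now 3 = byte 0 bit 3; 45 bits remain
Read 2: bits[3:13] width=10 -> value=701 (bin 1010111101); offset now 13 = byte 1 bit 5; 35 bits remain
Read 3: bits[13:14] width=1 -> value=1 (bin 1); offset now 14 = byte 1 bit 6; 34 bits remain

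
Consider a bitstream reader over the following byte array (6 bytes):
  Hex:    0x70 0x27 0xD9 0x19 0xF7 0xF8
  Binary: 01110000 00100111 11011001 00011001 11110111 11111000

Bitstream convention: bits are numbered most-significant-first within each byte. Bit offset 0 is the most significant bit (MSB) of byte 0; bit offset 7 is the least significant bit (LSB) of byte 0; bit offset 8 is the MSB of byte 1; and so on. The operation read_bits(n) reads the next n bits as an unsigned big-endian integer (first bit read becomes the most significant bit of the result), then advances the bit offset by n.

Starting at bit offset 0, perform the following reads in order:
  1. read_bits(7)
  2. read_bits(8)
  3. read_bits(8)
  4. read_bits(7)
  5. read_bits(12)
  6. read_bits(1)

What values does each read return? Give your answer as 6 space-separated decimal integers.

Answer: 56 19 236 70 2015 1

Derivation:
Read 1: bits[0:7] width=7 -> value=56 (bin 0111000); offset now 7 = byte 0 bit 7; 41 bits remain
Read 2: bits[7:15] width=8 -> value=19 (bin 00010011); offset now 15 = byte 1 bit 7; 33 bits remain
Read 3: bits[15:23] width=8 -> value=236 (bin 11101100); offset now 23 = byte 2 bit 7; 25 bits remain
Read 4: bits[23:30] width=7 -> value=70 (bin 1000110); offset now 30 = byte 3 bit 6; 18 bits remain
Read 5: bits[30:42] width=12 -> value=2015 (bin 011111011111); offset now 42 = byte 5 bit 2; 6 bits remain
Read 6: bits[42:43] width=1 -> value=1 (bin 1); offset now 43 = byte 5 bit 3; 5 bits remain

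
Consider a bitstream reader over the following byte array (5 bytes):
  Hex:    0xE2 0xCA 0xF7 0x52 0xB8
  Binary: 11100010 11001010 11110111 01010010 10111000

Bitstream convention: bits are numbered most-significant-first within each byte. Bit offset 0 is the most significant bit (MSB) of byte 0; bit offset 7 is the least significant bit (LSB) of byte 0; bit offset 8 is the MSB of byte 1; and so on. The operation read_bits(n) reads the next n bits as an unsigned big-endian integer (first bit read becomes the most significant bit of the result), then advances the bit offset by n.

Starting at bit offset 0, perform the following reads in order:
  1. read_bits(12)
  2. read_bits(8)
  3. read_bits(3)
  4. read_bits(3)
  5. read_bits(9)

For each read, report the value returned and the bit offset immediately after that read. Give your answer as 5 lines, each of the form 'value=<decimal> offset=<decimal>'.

Answer: value=3628 offset=12
value=175 offset=20
value=3 offset=23
value=5 offset=26
value=149 offset=35

Derivation:
Read 1: bits[0:12] width=12 -> value=3628 (bin 111000101100); offset now 12 = byte 1 bit 4; 28 bits remain
Read 2: bits[12:20] width=8 -> value=175 (bin 10101111); offset now 20 = byte 2 bit 4; 20 bits remain
Read 3: bits[20:23] width=3 -> value=3 (bin 011); offset now 23 = byte 2 bit 7; 17 bits remain
Read 4: bits[23:26] width=3 -> value=5 (bin 101); offset now 26 = byte 3 bit 2; 14 bits remain
Read 5: bits[26:35] width=9 -> value=149 (bin 010010101); offset now 35 = byte 4 bit 3; 5 bits remain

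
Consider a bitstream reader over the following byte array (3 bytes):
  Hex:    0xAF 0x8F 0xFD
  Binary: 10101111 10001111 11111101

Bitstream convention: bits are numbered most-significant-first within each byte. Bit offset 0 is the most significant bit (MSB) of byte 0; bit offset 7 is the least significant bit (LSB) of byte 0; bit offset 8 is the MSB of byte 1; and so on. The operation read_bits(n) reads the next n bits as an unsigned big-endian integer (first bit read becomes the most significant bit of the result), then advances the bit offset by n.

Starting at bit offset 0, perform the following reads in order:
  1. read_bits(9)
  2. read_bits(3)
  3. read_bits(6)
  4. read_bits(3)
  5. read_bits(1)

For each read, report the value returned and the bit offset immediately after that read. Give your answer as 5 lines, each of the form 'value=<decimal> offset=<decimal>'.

Answer: value=351 offset=9
value=0 offset=12
value=63 offset=18
value=7 offset=21
value=1 offset=22

Derivation:
Read 1: bits[0:9] width=9 -> value=351 (bin 101011111); offset now 9 = byte 1 bit 1; 15 bits remain
Read 2: bits[9:12] width=3 -> value=0 (bin 000); offset now 12 = byte 1 bit 4; 12 bits remain
Read 3: bits[12:18] width=6 -> value=63 (bin 111111); offset now 18 = byte 2 bit 2; 6 bits remain
Read 4: bits[18:21] width=3 -> value=7 (bin 111); offset now 21 = byte 2 bit 5; 3 bits remain
Read 5: bits[21:22] width=1 -> value=1 (bin 1); offset now 22 = byte 2 bit 6; 2 bits remain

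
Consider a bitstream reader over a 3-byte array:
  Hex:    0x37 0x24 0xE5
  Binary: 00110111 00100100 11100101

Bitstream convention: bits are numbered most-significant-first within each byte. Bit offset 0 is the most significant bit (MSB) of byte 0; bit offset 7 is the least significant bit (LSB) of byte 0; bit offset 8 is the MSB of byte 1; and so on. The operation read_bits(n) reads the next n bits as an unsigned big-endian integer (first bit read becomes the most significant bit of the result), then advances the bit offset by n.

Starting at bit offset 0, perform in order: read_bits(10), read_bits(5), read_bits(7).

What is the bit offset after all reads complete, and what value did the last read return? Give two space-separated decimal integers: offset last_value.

Answer: 22 57

Derivation:
Read 1: bits[0:10] width=10 -> value=220 (bin 0011011100); offset now 10 = byte 1 bit 2; 14 bits remain
Read 2: bits[10:15] width=5 -> value=18 (bin 10010); offset now 15 = byte 1 bit 7; 9 bits remain
Read 3: bits[15:22] width=7 -> value=57 (bin 0111001); offset now 22 = byte 2 bit 6; 2 bits remain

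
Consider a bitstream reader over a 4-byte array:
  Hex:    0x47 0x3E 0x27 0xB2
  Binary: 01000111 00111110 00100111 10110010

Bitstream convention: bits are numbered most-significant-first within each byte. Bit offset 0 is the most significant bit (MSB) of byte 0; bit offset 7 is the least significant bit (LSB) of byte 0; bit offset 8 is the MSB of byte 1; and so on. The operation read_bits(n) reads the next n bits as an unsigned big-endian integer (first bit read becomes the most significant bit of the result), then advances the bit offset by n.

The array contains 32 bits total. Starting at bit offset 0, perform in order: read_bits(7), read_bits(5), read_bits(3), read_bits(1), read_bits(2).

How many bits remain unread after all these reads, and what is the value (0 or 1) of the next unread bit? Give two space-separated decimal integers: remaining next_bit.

Answer: 14 1

Derivation:
Read 1: bits[0:7] width=7 -> value=35 (bin 0100011); offset now 7 = byte 0 bit 7; 25 bits remain
Read 2: bits[7:12] width=5 -> value=19 (bin 10011); offset now 12 = byte 1 bit 4; 20 bits remain
Read 3: bits[12:15] width=3 -> value=7 (bin 111); offset now 15 = byte 1 bit 7; 17 bits remain
Read 4: bits[15:16] width=1 -> value=0 (bin 0); offset now 16 = byte 2 bit 0; 16 bits remain
Read 5: bits[16:18] width=2 -> value=0 (bin 00); offset now 18 = byte 2 bit 2; 14 bits remain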